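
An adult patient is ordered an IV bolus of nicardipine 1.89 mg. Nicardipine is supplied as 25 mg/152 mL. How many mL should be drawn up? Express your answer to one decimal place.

11.5 mL

Concentration = 25 mg ÷ 152 mL = 0.1644737 mg/mL
Volume = 1.89 mg ÷ 0.1644737 mg/mL = 11.4912 mL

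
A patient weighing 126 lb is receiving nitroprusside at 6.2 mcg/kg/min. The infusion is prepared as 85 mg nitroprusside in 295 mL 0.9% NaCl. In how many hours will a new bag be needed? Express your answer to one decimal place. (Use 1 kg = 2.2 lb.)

Weight = 126 lb ÷ 2.2 lb/kg = 57.27273 kg
Dose = 6.2 mcg/kg/min × 57.27273 kg = 355.0909 mcg/min
355.0909 mcg/min × 60 min/hr = 21305.45 mcg/hr
Concentration = 85 mg ÷ 295 mL = 0.2881356 mg/mL = 288.1356 mcg/mL
Rate = 21305.45 mcg/hr ÷ 288.1356 mcg/mL = 73.94246 mL/hr
Duration = 295 mL ÷ 73.94246 mL/hr = 3.989589 hr

4.0 hours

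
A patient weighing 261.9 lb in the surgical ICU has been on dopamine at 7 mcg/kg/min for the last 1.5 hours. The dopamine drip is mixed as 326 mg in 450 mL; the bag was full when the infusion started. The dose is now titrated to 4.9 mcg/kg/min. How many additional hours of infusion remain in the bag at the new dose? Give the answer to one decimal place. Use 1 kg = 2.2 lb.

Initial rate:
Weight = 261.9 lb ÷ 2.2 lb/kg = 119.0455 kg
Dose = 7 mcg/kg/min × 119.0455 kg = 833.3182 mcg/min
833.3182 mcg/min × 60 min/hr = 49999.09 mcg/hr
Concentration = 326 mg ÷ 450 mL = 0.7244444 mg/mL = 724.4444 mcg/mL
Rate = 49999.09 mcg/hr ÷ 724.4444 mcg/mL = 69.01715 mL/hr
Volume infused so far = 69.01715 mL/hr × 1.5 hr = 103.5257 mL
Volume remaining = 450 − 103.5257 = 346.4743 mL
New rate:
Dose = 4.9 mcg/kg/min × 119.0455 kg = 583.3227 mcg/min
583.3227 mcg/min × 60 min/hr = 34999.36 mcg/hr
Rate = 34999.36 mcg/hr ÷ 724.4444 mcg/mL = 48.31201 mL/hr
Time remaining = 346.4743 mL ÷ 48.31201 mL/hr = 7.171598 hr

7.2 hours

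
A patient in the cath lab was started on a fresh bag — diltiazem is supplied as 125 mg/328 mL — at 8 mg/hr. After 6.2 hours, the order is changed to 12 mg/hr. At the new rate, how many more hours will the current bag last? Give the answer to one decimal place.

6.3 hours

Initial rate:
Concentration = 125 mg ÷ 328 mL = 0.3810976 mg/mL
Rate = 8 mg/hr ÷ 0.3810976 mg/mL = 20.992 mL/hr
Volume infused so far = 20.992 mL/hr × 6.2 hr = 130.1504 mL
Volume remaining = 328 − 130.1504 = 197.8496 mL
New rate:
Rate = 12 mg/hr ÷ 0.3810976 mg/mL = 31.488 mL/hr
Time remaining = 197.8496 mL ÷ 31.488 mL/hr = 6.283333 hr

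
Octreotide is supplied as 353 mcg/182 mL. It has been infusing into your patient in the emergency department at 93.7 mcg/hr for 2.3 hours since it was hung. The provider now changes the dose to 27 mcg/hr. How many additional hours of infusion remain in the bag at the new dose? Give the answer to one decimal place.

Initial rate:
Concentration = 353 mcg ÷ 182 mL = 1.93956 mcg/mL
Rate = 93.7 mcg/hr ÷ 1.93956 mcg/mL = 48.30992 mL/hr
Volume infused so far = 48.30992 mL/hr × 2.3 hr = 111.1128 mL
Volume remaining = 182 − 111.1128 = 70.8872 mL
New rate:
Rate = 27 mcg/hr ÷ 1.93956 mcg/mL = 13.92068 mL/hr
Time remaining = 70.8872 mL ÷ 13.92068 mL/hr = 5.092222 hr

5.1 hours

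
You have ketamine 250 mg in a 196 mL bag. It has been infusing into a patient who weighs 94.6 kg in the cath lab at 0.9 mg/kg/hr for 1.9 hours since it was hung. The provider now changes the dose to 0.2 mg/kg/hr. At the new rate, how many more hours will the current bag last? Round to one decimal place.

Initial rate:
Dose = 0.9 mg/kg/hr × 94.6 kg = 85.14 mg/hr
Concentration = 250 mg ÷ 196 mL = 1.27551 mg/mL
Rate = 85.14 mg/hr ÷ 1.27551 mg/mL = 66.74976 mL/hr
Volume infused so far = 66.74976 mL/hr × 1.9 hr = 126.8245 mL
Volume remaining = 196 − 126.8245 = 69.17546 mL
New rate:
Dose = 0.2 mg/kg/hr × 94.6 kg = 18.92 mg/hr
Rate = 18.92 mg/hr ÷ 1.27551 mg/mL = 14.83328 mL/hr
Time remaining = 69.17546 mL ÷ 14.83328 mL/hr = 4.663531 hr

4.7 hours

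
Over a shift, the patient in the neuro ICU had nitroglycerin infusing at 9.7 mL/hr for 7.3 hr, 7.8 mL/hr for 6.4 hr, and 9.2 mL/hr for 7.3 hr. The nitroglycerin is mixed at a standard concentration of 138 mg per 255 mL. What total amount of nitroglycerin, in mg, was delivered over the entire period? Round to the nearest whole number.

102 mg

Concentration = 138 mg ÷ 255 mL = 0.5411765 mg/mL
Stage 1: 9.7 mL/hr × 7.3 hr = 70.81 mL → 70.81 mL × 0.5411765 mg/mL = 38.32071 mg
Stage 2: 7.8 mL/hr × 6.4 hr = 49.92 mL → 49.92 mL × 0.5411765 mg/mL = 27.01553 mg
Stage 3: 9.2 mL/hr × 7.3 hr = 67.16 mL → 67.16 mL × 0.5411765 mg/mL = 36.34541 mg
Total = 38.32071 + 27.01553 + 36.34541 = 101.6816 mg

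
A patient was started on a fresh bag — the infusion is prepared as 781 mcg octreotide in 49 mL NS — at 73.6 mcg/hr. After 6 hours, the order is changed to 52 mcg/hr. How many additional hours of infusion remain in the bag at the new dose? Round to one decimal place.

6.5 hours

Initial rate:
Concentration = 781 mcg ÷ 49 mL = 15.93878 mcg/mL
Rate = 73.6 mcg/hr ÷ 15.93878 mcg/mL = 4.61767 mL/hr
Volume infused so far = 4.61767 mL/hr × 6 hr = 27.70602 mL
Volume remaining = 49 − 27.70602 = 21.29398 mL
New rate:
Rate = 52 mcg/hr ÷ 15.93878 mcg/mL = 3.262484 mL/hr
Time remaining = 21.29398 mL ÷ 3.262484 mL/hr = 6.526923 hr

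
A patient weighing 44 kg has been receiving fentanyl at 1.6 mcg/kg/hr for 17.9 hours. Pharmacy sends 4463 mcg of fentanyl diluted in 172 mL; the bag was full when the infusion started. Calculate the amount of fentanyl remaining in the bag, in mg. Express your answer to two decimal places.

3.20 mg

Dose = 1.6 mcg/kg/hr × 44 kg = 70.4 mcg/hr
Concentration = 4463 mcg ÷ 172 mL = 25.94767 mcg/mL
Rate = 70.4 mcg/hr ÷ 25.94767 mcg/mL = 2.713153 mL/hr
Volume infused = 2.713153 mL/hr × 17.9 hr = 48.56543 mL
Volume remaining = 172 − 48.56543 = 123.4346 mL
Drug remaining = 123.4346 mL × 25.94767 mcg/mL = 3202.84 mcg = 3.20284 mg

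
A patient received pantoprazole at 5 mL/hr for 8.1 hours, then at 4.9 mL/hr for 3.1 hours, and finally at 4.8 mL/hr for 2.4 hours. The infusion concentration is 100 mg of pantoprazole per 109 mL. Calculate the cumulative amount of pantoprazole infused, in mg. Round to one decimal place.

61.7 mg

Concentration = 100 mg ÷ 109 mL = 0.9174312 mg/mL
Stage 1: 5 mL/hr × 8.1 hr = 40.5 mL → 40.5 mL × 0.9174312 mg/mL = 37.15596 mg
Stage 2: 4.9 mL/hr × 3.1 hr = 15.19 mL → 15.19 mL × 0.9174312 mg/mL = 13.93578 mg
Stage 3: 4.8 mL/hr × 2.4 hr = 11.52 mL → 11.52 mL × 0.9174312 mg/mL = 10.56881 mg
Total = 37.15596 + 13.93578 + 10.56881 = 61.66055 mg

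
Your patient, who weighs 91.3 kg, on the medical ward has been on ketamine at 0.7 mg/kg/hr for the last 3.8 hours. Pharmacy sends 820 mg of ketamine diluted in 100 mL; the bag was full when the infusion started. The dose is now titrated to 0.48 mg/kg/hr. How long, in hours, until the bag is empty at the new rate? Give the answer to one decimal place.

13.2 hours

Initial rate:
Dose = 0.7 mg/kg/hr × 91.3 kg = 63.91 mg/hr
Concentration = 820 mg ÷ 100 mL = 8.2 mg/mL
Rate = 63.91 mg/hr ÷ 8.2 mg/mL = 7.793902 mL/hr
Volume infused so far = 7.793902 mL/hr × 3.8 hr = 29.61683 mL
Volume remaining = 100 − 29.61683 = 70.38317 mL
New rate:
Dose = 0.48 mg/kg/hr × 91.3 kg = 43.824 mg/hr
Rate = 43.824 mg/hr ÷ 8.2 mg/mL = 5.34439 mL/hr
Time remaining = 70.38317 mL ÷ 5.34439 mL/hr = 13.16954 hr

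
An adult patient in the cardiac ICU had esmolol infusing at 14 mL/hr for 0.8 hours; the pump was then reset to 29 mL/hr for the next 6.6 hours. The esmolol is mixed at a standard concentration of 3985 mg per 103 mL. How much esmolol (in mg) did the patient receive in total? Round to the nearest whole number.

Concentration = 3985 mg ÷ 103 mL = 38.68932 mg/mL
Stage 1: 14 mL/hr × 0.8 hr = 11.2 mL → 11.2 mL × 38.68932 mg/mL = 433.3204 mg
Stage 2: 29 mL/hr × 6.6 hr = 191.4 mL → 191.4 mL × 38.68932 mg/mL = 7405.136 mg
Total = 433.3204 + 7405.136 = 7838.456 mg

7838 mg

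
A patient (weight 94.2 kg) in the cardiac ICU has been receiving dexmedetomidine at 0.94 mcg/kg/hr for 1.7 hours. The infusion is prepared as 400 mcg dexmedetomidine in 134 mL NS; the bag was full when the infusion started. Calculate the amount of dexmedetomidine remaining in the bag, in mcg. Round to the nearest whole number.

249 mcg

Dose = 0.94 mcg/kg/hr × 94.2 kg = 88.548 mcg/hr
Concentration = 400 mcg ÷ 134 mL = 2.985075 mcg/mL
Rate = 88.548 mcg/hr ÷ 2.985075 mcg/mL = 29.66358 mL/hr
Volume infused = 29.66358 mL/hr × 1.7 hr = 50.42809 mL
Volume remaining = 134 − 50.42809 = 83.57191 mL
Drug remaining = 83.57191 mL × 2.985075 mcg/mL = 249.4684 mcg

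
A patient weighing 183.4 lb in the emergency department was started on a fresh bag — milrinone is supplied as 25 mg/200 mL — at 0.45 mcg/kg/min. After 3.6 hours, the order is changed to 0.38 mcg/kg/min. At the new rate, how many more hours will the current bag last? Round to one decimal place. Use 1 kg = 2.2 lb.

Initial rate:
Weight = 183.4 lb ÷ 2.2 lb/kg = 83.36364 kg
Dose = 0.45 mcg/kg/min × 83.36364 kg = 37.51364 mcg/min
37.51364 mcg/min × 60 min/hr = 2250.818 mcg/hr
Concentration = 25 mg ÷ 200 mL = 0.125 mg/mL = 125 mcg/mL
Rate = 2250.818 mcg/hr ÷ 125 mcg/mL = 18.00655 mL/hr
Volume infused so far = 18.00655 mL/hr × 3.6 hr = 64.82356 mL
Volume remaining = 200 − 64.82356 = 135.1764 mL
New rate:
Dose = 0.38 mcg/kg/min × 83.36364 kg = 31.67818 mcg/min
31.67818 mcg/min × 60 min/hr = 1900.691 mcg/hr
Rate = 1900.691 mcg/hr ÷ 125 mcg/mL = 15.20553 mL/hr
Time remaining = 135.1764 mL ÷ 15.20553 mL/hr = 8.889954 hr

8.9 hours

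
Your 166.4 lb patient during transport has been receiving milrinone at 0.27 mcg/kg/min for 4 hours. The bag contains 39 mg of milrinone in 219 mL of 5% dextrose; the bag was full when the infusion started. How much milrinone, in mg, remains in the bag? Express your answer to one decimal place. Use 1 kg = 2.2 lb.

Weight = 166.4 lb ÷ 2.2 lb/kg = 75.63636 kg
Dose = 0.27 mcg/kg/min × 75.63636 kg = 20.42182 mcg/min
20.42182 mcg/min × 60 min/hr = 1225.309 mcg/hr
Concentration = 39 mg ÷ 219 mL = 0.1780822 mg/mL = 178.0822 mcg/mL
Rate = 1225.309 mcg/hr ÷ 178.0822 mcg/mL = 6.880582 mL/hr
Volume infused = 6.880582 mL/hr × 4 hr = 27.52233 mL
Volume remaining = 219 − 27.52233 = 191.4777 mL
Drug remaining = 191.4777 mL × 178.0822 mcg/mL = 34098.76 mcg = 34.09876 mg

34.1 mg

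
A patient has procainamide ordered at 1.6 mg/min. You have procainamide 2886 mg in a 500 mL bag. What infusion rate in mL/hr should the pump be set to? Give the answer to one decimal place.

16.6 mL/hr

1.6 mg/min × 60 min/hr = 96 mg/hr
Concentration = 2886 mg ÷ 500 mL = 5.772 mg/mL
Rate = 96 mg/hr ÷ 5.772 mg/mL = 16.63202 mL/hr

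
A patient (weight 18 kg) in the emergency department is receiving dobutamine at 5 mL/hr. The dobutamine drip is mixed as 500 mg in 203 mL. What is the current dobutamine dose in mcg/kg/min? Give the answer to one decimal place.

11.4 mcg/kg/min

Concentration = 500 mg ÷ 203 mL = 2.463054 mg/mL = 2463.054 mcg/mL
Drug rate = 5 mL/hr × 2463.054 mcg/mL = 12315.27 mcg/hr
12315.27 mcg/hr ÷ 60 min/hr = 205.2545 mcg/min
205.2545 mcg/min ÷ 18 kg = 11.40303 mcg/kg/min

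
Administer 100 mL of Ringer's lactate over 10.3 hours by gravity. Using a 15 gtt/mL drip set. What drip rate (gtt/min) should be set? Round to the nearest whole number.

2 gtt/min

100 mL ÷ (10.3 hr × 60 = 618 min) = 0.1618123 mL/min
0.1618123 mL/min × 15 gtt/mL = 2.427184 gtt/min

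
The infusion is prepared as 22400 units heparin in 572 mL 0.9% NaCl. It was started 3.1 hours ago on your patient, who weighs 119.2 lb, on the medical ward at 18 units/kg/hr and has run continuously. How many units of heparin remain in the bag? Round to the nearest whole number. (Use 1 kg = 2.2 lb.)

Weight = 119.2 lb ÷ 2.2 lb/kg = 54.18182 kg
Dose = 18 units/kg/hr × 54.18182 kg = 975.2727 units/hr
Concentration = 22400 units ÷ 572 mL = 39.16084 units/mL
Rate = 975.2727 units/hr ÷ 39.16084 units/mL = 24.90429 mL/hr
Volume infused = 24.90429 mL/hr × 3.1 hr = 77.20329 mL
Volume remaining = 572 − 77.20329 = 494.7967 mL
Drug remaining = 494.7967 mL × 39.16084 units/mL = 19376.65 units

19377 units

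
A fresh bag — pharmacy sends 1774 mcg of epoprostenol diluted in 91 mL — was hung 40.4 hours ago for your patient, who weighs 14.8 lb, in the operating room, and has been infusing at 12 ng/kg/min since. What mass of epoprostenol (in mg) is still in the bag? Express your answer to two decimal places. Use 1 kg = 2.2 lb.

1.58 mg

Weight = 14.8 lb ÷ 2.2 lb/kg = 6.727273 kg
Dose = 12 ng/kg/min × 6.727273 kg = 80.72727 ng/min
80.72727 ng/min × 60 min/hr = 4843.636 ng/hr
Concentration = 1774 mcg ÷ 91 mL = 19.49451 mcg/mL = 19494.51 ng/mL
Rate = 4843.636 ng/hr ÷ 19494.51 ng/mL = 0.2484616 mL/hr
Volume infused = 0.2484616 mL/hr × 40.4 hr = 10.03785 mL
Volume remaining = 91 − 10.03785 = 80.96215 mL
Drug remaining = 80.96215 mL × 19494.51 ng/mL = 1578317 ng = 1.578317 mg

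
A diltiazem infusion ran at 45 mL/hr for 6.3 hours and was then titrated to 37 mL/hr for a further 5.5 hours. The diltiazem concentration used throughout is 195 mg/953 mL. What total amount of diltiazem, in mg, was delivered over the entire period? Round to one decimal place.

Concentration = 195 mg ÷ 953 mL = 0.204617 mg/mL
Stage 1: 45 mL/hr × 6.3 hr = 283.5 mL → 283.5 mL × 0.204617 mg/mL = 58.00892 mg
Stage 2: 37 mL/hr × 5.5 hr = 203.5 mL → 203.5 mL × 0.204617 mg/mL = 41.63956 mg
Total = 58.00892 + 41.63956 = 99.64848 mg

99.6 mg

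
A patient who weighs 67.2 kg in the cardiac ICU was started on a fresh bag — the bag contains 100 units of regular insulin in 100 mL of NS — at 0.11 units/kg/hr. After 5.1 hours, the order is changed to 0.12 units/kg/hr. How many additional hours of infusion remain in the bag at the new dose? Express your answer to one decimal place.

Initial rate:
Dose = 0.11 units/kg/hr × 67.2 kg = 7.392 units/hr
Concentration = 100 units ÷ 100 mL = 1 units/mL
Rate = 7.392 units/hr ÷ 1 units/mL = 7.392 mL/hr
Volume infused so far = 7.392 mL/hr × 5.1 hr = 37.6992 mL
Volume remaining = 100 − 37.6992 = 62.3008 mL
New rate:
Dose = 0.12 units/kg/hr × 67.2 kg = 8.064 units/hr
Rate = 8.064 units/hr ÷ 1 units/mL = 8.064 mL/hr
Time remaining = 62.3008 mL ÷ 8.064 mL/hr = 7.725794 hr

7.7 hours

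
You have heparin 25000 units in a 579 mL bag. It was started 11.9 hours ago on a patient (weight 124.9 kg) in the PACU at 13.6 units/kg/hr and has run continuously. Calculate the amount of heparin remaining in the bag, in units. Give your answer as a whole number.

4786 units

Dose = 13.6 units/kg/hr × 124.9 kg = 1698.64 units/hr
Concentration = 25000 units ÷ 579 mL = 43.17789 units/mL
Rate = 1698.64 units/hr ÷ 43.17789 units/mL = 39.3405 mL/hr
Volume infused = 39.3405 mL/hr × 11.9 hr = 468.152 mL
Volume remaining = 579 − 468.152 = 110.848 mL
Drug remaining = 110.848 mL × 43.17789 units/mL = 4786.184 units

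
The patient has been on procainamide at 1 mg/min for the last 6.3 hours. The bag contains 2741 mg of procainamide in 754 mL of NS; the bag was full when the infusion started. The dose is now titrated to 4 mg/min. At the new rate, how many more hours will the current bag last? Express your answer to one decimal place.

Initial rate:
1 mg/min × 60 min/hr = 60 mg/hr
Concentration = 2741 mg ÷ 754 mL = 3.635279 mg/mL
Rate = 60 mg/hr ÷ 3.635279 mg/mL = 16.50493 mL/hr
Volume infused so far = 16.50493 mL/hr × 6.3 hr = 103.981 mL
Volume remaining = 754 − 103.981 = 650.019 mL
New rate:
4 mg/min × 60 min/hr = 240 mg/hr
Rate = 240 mg/hr ÷ 3.635279 mg/mL = 66.0197 mL/hr
Time remaining = 650.019 mL ÷ 66.0197 mL/hr = 9.845833 hr

9.8 hours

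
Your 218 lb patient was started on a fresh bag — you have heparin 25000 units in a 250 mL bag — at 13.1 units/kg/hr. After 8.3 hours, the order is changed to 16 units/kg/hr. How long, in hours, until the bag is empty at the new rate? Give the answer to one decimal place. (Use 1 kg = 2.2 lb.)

Initial rate:
Weight = 218 lb ÷ 2.2 lb/kg = 99.09091 kg
Dose = 13.1 units/kg/hr × 99.09091 kg = 1298.091 units/hr
Concentration = 25000 units ÷ 250 mL = 100 units/mL
Rate = 1298.091 units/hr ÷ 100 units/mL = 12.98091 mL/hr
Volume infused so far = 12.98091 mL/hr × 8.3 hr = 107.7415 mL
Volume remaining = 250 − 107.7415 = 142.2585 mL
New rate:
Dose = 16 units/kg/hr × 99.09091 kg = 1585.455 units/hr
Rate = 1585.455 units/hr ÷ 100 units/mL = 15.85455 mL/hr
Time remaining = 142.2585 mL ÷ 15.85455 mL/hr = 8.972724 hr

9.0 hours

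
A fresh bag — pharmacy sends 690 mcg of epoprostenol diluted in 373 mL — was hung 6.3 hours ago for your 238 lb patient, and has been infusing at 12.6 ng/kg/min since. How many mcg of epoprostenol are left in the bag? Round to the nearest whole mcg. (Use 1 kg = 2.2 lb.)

175 mcg

Weight = 238 lb ÷ 2.2 lb/kg = 108.1818 kg
Dose = 12.6 ng/kg/min × 108.1818 kg = 1363.091 ng/min
1363.091 ng/min × 60 min/hr = 81785.45 ng/hr
Concentration = 690 mcg ÷ 373 mL = 1.849866 mcg/mL = 1849.866 ng/mL
Rate = 81785.45 ng/hr ÷ 1849.866 ng/mL = 44.21156 mL/hr
Volume infused = 44.21156 mL/hr × 6.3 hr = 278.5328 mL
Volume remaining = 373 − 278.5328 = 94.46719 mL
Drug remaining = 94.46719 mL × 1849.866 ng/mL = 174751.6 ng = 174.7516 mcg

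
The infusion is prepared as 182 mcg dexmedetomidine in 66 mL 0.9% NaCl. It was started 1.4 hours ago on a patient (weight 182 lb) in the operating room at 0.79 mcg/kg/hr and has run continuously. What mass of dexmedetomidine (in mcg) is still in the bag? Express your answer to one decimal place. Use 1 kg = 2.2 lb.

Weight = 182 lb ÷ 2.2 lb/kg = 82.72727 kg
Dose = 0.79 mcg/kg/hr × 82.72727 kg = 65.35455 mcg/hr
Concentration = 182 mcg ÷ 66 mL = 2.757576 mcg/mL
Rate = 65.35455 mcg/hr ÷ 2.757576 mcg/mL = 23.7 mL/hr
Volume infused = 23.7 mL/hr × 1.4 hr = 33.18 mL
Volume remaining = 66 − 33.18 = 32.82 mL
Drug remaining = 32.82 mL × 2.757576 mcg/mL = 90.50364 mcg

90.5 mcg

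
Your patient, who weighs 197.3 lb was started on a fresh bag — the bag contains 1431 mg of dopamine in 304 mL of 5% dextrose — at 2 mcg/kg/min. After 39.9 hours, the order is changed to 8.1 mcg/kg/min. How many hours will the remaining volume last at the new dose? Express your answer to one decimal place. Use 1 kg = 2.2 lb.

23.0 hours

Initial rate:
Weight = 197.3 lb ÷ 2.2 lb/kg = 89.68182 kg
Dose = 2 mcg/kg/min × 89.68182 kg = 179.3636 mcg/min
179.3636 mcg/min × 60 min/hr = 10761.82 mcg/hr
Concentration = 1431 mg ÷ 304 mL = 4.707237 mg/mL = 4707.237 mcg/mL
Rate = 10761.82 mcg/hr ÷ 4707.237 mcg/mL = 2.286228 mL/hr
Volume infused so far = 2.286228 mL/hr × 39.9 hr = 91.22051 mL
Volume remaining = 304 − 91.22051 = 212.7795 mL
New rate:
Dose = 8.1 mcg/kg/min × 89.68182 kg = 726.4227 mcg/min
726.4227 mcg/min × 60 min/hr = 43585.36 mcg/hr
Rate = 43585.36 mcg/hr ÷ 4707.237 mcg/mL = 9.259225 mL/hr
Time remaining = 212.7795 mL ÷ 9.259225 mL/hr = 22.98027 hr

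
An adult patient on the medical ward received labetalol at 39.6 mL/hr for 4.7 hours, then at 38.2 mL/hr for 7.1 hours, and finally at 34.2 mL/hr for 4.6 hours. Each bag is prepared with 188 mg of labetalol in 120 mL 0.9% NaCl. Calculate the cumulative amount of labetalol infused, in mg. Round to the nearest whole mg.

Concentration = 188 mg ÷ 120 mL = 1.566667 mg/mL
Stage 1: 39.6 mL/hr × 4.7 hr = 186.12 mL → 186.12 mL × 1.566667 mg/mL = 291.588 mg
Stage 2: 38.2 mL/hr × 7.1 hr = 271.22 mL → 271.22 mL × 1.566667 mg/mL = 424.9113 mg
Stage 3: 34.2 mL/hr × 4.6 hr = 157.32 mL → 157.32 mL × 1.566667 mg/mL = 246.468 mg
Total = 291.588 + 424.9113 + 246.468 = 962.9673 mg

963 mg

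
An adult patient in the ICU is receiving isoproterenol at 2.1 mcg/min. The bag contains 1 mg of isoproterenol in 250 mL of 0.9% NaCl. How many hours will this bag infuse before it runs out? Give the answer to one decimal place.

2.1 mcg/min × 60 min/hr = 126 mcg/hr
Concentration = 1 mg ÷ 250 mL = 0.004 mg/mL = 4 mcg/mL
Rate = 126 mcg/hr ÷ 4 mcg/mL = 31.5 mL/hr
Duration = 250 mL ÷ 31.5 mL/hr = 7.936508 hr

7.9 hours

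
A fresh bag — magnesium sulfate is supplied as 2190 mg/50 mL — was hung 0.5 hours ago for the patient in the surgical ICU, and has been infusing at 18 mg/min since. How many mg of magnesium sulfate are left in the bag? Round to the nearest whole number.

1650 mg

18 mg/min × 60 min/hr = 1080 mg/hr
Concentration = 2190 mg ÷ 50 mL = 43.8 mg/mL
Rate = 1080 mg/hr ÷ 43.8 mg/mL = 24.65753 mL/hr
Volume infused = 24.65753 mL/hr × 0.5 hr = 12.32877 mL
Volume remaining = 50 − 12.32877 = 37.67123 mL
Drug remaining = 37.67123 mL × 43.8 mg/mL = 1650 mg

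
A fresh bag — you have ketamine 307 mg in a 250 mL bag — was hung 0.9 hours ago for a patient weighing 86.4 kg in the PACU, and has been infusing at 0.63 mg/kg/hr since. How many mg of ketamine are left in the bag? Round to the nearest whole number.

Dose = 0.63 mg/kg/hr × 86.4 kg = 54.432 mg/hr
Concentration = 307 mg ÷ 250 mL = 1.228 mg/mL
Rate = 54.432 mg/hr ÷ 1.228 mg/mL = 44.32573 mL/hr
Volume infused = 44.32573 mL/hr × 0.9 hr = 39.89316 mL
Volume remaining = 250 − 39.89316 = 210.1068 mL
Drug remaining = 210.1068 mL × 1.228 mg/mL = 258.0112 mg

258 mg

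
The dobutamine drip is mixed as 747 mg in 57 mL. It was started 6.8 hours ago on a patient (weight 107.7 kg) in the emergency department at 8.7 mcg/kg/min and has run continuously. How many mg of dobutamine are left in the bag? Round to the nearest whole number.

Dose = 8.7 mcg/kg/min × 107.7 kg = 936.99 mcg/min
936.99 mcg/min × 60 min/hr = 56219.4 mcg/hr
Concentration = 747 mg ÷ 57 mL = 13.10526 mg/mL = 13105.26 mcg/mL
Rate = 56219.4 mcg/hr ÷ 13105.26 mcg/mL = 4.289834 mL/hr
Volume infused = 4.289834 mL/hr × 6.8 hr = 29.17087 mL
Volume remaining = 57 − 29.17087 = 27.82913 mL
Drug remaining = 27.82913 mL × 13105.26 mcg/mL = 364708.1 mcg = 364.7081 mg

365 mg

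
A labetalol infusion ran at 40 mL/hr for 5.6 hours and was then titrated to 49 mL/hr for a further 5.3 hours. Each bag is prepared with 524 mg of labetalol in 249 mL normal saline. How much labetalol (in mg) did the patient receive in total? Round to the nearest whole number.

Concentration = 524 mg ÷ 249 mL = 2.104418 mg/mL
Stage 1: 40 mL/hr × 5.6 hr = 224 mL → 224 mL × 2.104418 mg/mL = 471.3896 mg
Stage 2: 49 mL/hr × 5.3 hr = 259.7 mL → 259.7 mL × 2.104418 mg/mL = 546.5173 mg
Total = 471.3896 + 546.5173 = 1017.907 mg

1018 mg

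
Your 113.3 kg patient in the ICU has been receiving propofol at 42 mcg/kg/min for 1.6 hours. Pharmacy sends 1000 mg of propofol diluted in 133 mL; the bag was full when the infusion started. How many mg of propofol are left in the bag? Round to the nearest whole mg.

543 mg

Dose = 42 mcg/kg/min × 113.3 kg = 4758.6 mcg/min
4758.6 mcg/min × 60 min/hr = 285516 mcg/hr
Concentration = 1000 mg ÷ 133 mL = 7.518797 mg/mL = 7518.797 mcg/mL
Rate = 285516 mcg/hr ÷ 7518.797 mcg/mL = 37.97363 mL/hr
Volume infused = 37.97363 mL/hr × 1.6 hr = 60.7578 mL
Volume remaining = 133 − 60.7578 = 72.2422 mL
Drug remaining = 72.2422 mL × 7518.797 mcg/mL = 543174.4 mcg = 543.1744 mg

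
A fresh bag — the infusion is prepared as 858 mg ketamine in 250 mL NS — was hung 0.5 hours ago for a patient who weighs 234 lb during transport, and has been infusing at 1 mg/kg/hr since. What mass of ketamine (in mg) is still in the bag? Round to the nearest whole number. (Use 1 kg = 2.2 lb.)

Weight = 234 lb ÷ 2.2 lb/kg = 106.3636 kg
Dose = 1 mg/kg/hr × 106.3636 kg = 106.3636 mg/hr
Concentration = 858 mg ÷ 250 mL = 3.432 mg/mL
Rate = 106.3636 mg/hr ÷ 3.432 mg/mL = 30.99174 mL/hr
Volume infused = 30.99174 mL/hr × 0.5 hr = 15.49587 mL
Volume remaining = 250 − 15.49587 = 234.5041 mL
Drug remaining = 234.5041 mL × 3.432 mg/mL = 804.8182 mg

805 mg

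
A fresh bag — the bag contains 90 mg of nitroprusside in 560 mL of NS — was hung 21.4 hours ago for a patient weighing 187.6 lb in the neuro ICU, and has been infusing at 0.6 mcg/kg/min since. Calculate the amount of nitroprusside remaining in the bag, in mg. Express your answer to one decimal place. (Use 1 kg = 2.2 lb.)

Weight = 187.6 lb ÷ 2.2 lb/kg = 85.27273 kg
Dose = 0.6 mcg/kg/min × 85.27273 kg = 51.16364 mcg/min
51.16364 mcg/min × 60 min/hr = 3069.818 mcg/hr
Concentration = 90 mg ÷ 560 mL = 0.1607143 mg/mL = 160.7143 mcg/mL
Rate = 3069.818 mcg/hr ÷ 160.7143 mcg/mL = 19.10109 mL/hr
Volume infused = 19.10109 mL/hr × 21.4 hr = 408.7633 mL
Volume remaining = 560 − 408.7633 = 151.2367 mL
Drug remaining = 151.2367 mL × 160.7143 mcg/mL = 24305.89 mcg = 24.30589 mg

24.3 mg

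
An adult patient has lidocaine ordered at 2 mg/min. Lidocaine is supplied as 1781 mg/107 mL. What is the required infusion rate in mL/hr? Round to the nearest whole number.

2 mg/min × 60 min/hr = 120 mg/hr
Concentration = 1781 mg ÷ 107 mL = 16.64486 mg/mL
Rate = 120 mg/hr ÷ 16.64486 mg/mL = 7.209433 mL/hr

7 mL/hr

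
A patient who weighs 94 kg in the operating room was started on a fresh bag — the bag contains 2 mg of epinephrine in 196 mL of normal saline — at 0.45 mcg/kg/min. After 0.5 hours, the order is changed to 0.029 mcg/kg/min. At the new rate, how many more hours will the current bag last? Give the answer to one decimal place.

4.5 hours

Initial rate:
Dose = 0.45 mcg/kg/min × 94 kg = 42.3 mcg/min
42.3 mcg/min × 60 min/hr = 2538 mcg/hr
Concentration = 2 mg ÷ 196 mL = 0.01020408 mg/mL = 10.20408 mcg/mL
Rate = 2538 mcg/hr ÷ 10.20408 mcg/mL = 248.724 mL/hr
Volume infused so far = 248.724 mL/hr × 0.5 hr = 124.362 mL
Volume remaining = 196 − 124.362 = 71.638 mL
New rate:
Dose = 0.029 mcg/kg/min × 94 kg = 2.726 mcg/min
2.726 mcg/min × 60 min/hr = 163.56 mcg/hr
Rate = 163.56 mcg/hr ÷ 10.20408 mcg/mL = 16.02888 mL/hr
Time remaining = 71.638 mL ÷ 16.02888 mL/hr = 4.469308 hr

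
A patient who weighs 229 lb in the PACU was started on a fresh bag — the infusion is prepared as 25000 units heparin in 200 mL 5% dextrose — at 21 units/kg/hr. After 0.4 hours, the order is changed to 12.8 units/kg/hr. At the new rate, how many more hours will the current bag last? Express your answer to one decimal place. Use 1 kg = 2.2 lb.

Initial rate:
Weight = 229 lb ÷ 2.2 lb/kg = 104.0909 kg
Dose = 21 units/kg/hr × 104.0909 kg = 2185.909 units/hr
Concentration = 25000 units ÷ 200 mL = 125 units/mL
Rate = 2185.909 units/hr ÷ 125 units/mL = 17.48727 mL/hr
Volume infused so far = 17.48727 mL/hr × 0.4 hr = 6.994909 mL
Volume remaining = 200 − 6.994909 = 193.0051 mL
New rate:
Dose = 12.8 units/kg/hr × 104.0909 kg = 1332.364 units/hr
Rate = 1332.364 units/hr ÷ 125 units/mL = 10.65891 mL/hr
Time remaining = 193.0051 mL ÷ 10.65891 mL/hr = 18.1074 hr

18.1 hours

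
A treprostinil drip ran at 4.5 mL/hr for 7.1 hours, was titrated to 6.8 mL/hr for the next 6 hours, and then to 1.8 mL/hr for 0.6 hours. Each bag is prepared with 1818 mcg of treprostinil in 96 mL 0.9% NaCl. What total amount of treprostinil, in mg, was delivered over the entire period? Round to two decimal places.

1.40 mg

Concentration = 1818 mcg ÷ 96 mL = 18.9375 mcg/mL
Stage 1: 4.5 mL/hr × 7.1 hr = 31.95 mL → 31.95 mL × 18.9375 mcg/mL = 605.0531 mcg
Stage 2: 6.8 mL/hr × 6 hr = 40.8 mL → 40.8 mL × 18.9375 mcg/mL = 772.65 mcg
Stage 3: 1.8 mL/hr × 0.6 hr = 1.08 mL → 1.08 mL × 18.9375 mcg/mL = 20.4525 mcg
Total = 605.0531 + 772.65 + 20.4525 = 1398.156 mcg = 1.398156 mg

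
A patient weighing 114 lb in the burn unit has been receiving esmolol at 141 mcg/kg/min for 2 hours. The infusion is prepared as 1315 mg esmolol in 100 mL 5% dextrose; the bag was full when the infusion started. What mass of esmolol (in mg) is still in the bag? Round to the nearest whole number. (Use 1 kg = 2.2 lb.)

Weight = 114 lb ÷ 2.2 lb/kg = 51.81818 kg
Dose = 141 mcg/kg/min × 51.81818 kg = 7306.364 mcg/min
7306.364 mcg/min × 60 min/hr = 438381.8 mcg/hr
Concentration = 1315 mg ÷ 100 mL = 13.15 mg/mL = 13150 mcg/mL
Rate = 438381.8 mcg/hr ÷ 13150 mcg/mL = 33.33702 mL/hr
Volume infused = 33.33702 mL/hr × 2 hr = 66.67404 mL
Volume remaining = 100 − 66.67404 = 33.32596 mL
Drug remaining = 33.32596 mL × 13150 mcg/mL = 438236.4 mcg = 438.2364 mg

438 mg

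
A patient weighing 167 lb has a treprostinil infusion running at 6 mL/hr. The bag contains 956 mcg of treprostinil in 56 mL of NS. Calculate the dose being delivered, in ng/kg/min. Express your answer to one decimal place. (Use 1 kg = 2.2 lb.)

Weight = 167 lb ÷ 2.2 lb/kg = 75.90909 kg
Concentration = 956 mcg ÷ 56 mL = 17.07143 mcg/mL = 17071.43 ng/mL
Drug rate = 6 mL/hr × 17071.43 ng/mL = 102428.6 ng/hr
102428.6 ng/hr ÷ 60 min/hr = 1707.143 ng/min
1707.143 ng/min ÷ 75.90909 kg = 22.48931 ng/kg/min

22.5 ng/kg/min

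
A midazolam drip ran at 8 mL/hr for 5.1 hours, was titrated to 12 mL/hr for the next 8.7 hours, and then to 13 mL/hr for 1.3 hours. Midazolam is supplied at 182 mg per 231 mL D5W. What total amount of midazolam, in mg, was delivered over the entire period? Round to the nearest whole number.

128 mg

Concentration = 182 mg ÷ 231 mL = 0.7878788 mg/mL
Stage 1: 8 mL/hr × 5.1 hr = 40.8 mL → 40.8 mL × 0.7878788 mg/mL = 32.14545 mg
Stage 2: 12 mL/hr × 8.7 hr = 104.4 mL → 104.4 mL × 0.7878788 mg/mL = 82.25455 mg
Stage 3: 13 mL/hr × 1.3 hr = 16.9 mL → 16.9 mL × 0.7878788 mg/mL = 13.31515 mg
Total = 32.14545 + 82.25455 + 13.31515 = 127.7152 mg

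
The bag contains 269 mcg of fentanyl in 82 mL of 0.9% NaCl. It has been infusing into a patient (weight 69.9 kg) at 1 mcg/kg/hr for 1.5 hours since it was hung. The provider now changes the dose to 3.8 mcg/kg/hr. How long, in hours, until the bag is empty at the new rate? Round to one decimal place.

0.6 hours

Initial rate:
Dose = 1 mcg/kg/hr × 69.9 kg = 69.9 mcg/hr
Concentration = 269 mcg ÷ 82 mL = 3.280488 mcg/mL
Rate = 69.9 mcg/hr ÷ 3.280488 mcg/mL = 21.30781 mL/hr
Volume infused so far = 21.30781 mL/hr × 1.5 hr = 31.96171 mL
Volume remaining = 82 − 31.96171 = 50.03829 mL
New rate:
Dose = 3.8 mcg/kg/hr × 69.9 kg = 265.62 mcg/hr
Rate = 265.62 mcg/hr ÷ 3.280488 mcg/mL = 80.96967 mL/hr
Time remaining = 50.03829 mL ÷ 80.96967 mL/hr = 0.6179881 hr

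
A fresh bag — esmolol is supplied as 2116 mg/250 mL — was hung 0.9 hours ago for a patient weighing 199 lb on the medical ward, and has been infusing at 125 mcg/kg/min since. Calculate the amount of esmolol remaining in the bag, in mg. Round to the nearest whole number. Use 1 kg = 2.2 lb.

1505 mg

Weight = 199 lb ÷ 2.2 lb/kg = 90.45455 kg
Dose = 125 mcg/kg/min × 90.45455 kg = 11306.82 mcg/min
11306.82 mcg/min × 60 min/hr = 678409.1 mcg/hr
Concentration = 2116 mg ÷ 250 mL = 8.464 mg/mL = 8464 mcg/mL
Rate = 678409.1 mcg/hr ÷ 8464 mcg/mL = 80.1523 mL/hr
Volume infused = 80.1523 mL/hr × 0.9 hr = 72.13707 mL
Volume remaining = 250 − 72.13707 = 177.8629 mL
Drug remaining = 177.8629 mL × 8464 mcg/mL = 1505432 mcg = 1505.432 mg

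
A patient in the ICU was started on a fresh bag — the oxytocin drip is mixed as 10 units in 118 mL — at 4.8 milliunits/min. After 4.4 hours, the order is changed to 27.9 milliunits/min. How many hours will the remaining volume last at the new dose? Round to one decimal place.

Initial rate:
4.8 milliunits/min × 60 min/hr = 288 milliunits/hr
Concentration = 10 units ÷ 118 mL = 0.08474576 units/mL = 84.74576 milliunits/mL
Rate = 288 milliunits/hr ÷ 84.74576 milliunits/mL = 3.3984 mL/hr
Volume infused so far = 3.3984 mL/hr × 4.4 hr = 14.95296 mL
Volume remaining = 118 − 14.95296 = 103.047 mL
New rate:
27.9 milliunits/min × 60 min/hr = 1674 milliunits/hr
Rate = 1674 milliunits/hr ÷ 84.74576 milliunits/mL = 19.7532 mL/hr
Time remaining = 103.047 mL ÷ 19.7532 mL/hr = 5.216726 hr

5.2 hours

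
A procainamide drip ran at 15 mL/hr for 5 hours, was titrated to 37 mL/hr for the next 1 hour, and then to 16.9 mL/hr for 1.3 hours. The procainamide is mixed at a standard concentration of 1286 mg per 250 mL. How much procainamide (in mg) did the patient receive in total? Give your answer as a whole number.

Concentration = 1286 mg ÷ 250 mL = 5.144 mg/mL
Stage 1: 15 mL/hr × 5 hr = 75 mL → 75 mL × 5.144 mg/mL = 385.8 mg
Stage 2: 37 mL/hr × 1 hr = 37 mL → 37 mL × 5.144 mg/mL = 190.328 mg
Stage 3: 16.9 mL/hr × 1.3 hr = 21.97 mL → 21.97 mL × 5.144 mg/mL = 113.0137 mg
Total = 385.8 + 190.328 + 113.0137 = 689.1417 mg

689 mg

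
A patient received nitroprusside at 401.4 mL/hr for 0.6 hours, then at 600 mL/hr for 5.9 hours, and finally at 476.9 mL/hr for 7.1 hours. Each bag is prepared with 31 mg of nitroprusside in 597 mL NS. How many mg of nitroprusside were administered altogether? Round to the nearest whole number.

372 mg

Concentration = 31 mg ÷ 597 mL = 0.0519263 mg/mL
Stage 1: 401.4 mL/hr × 0.6 hr = 240.84 mL → 240.84 mL × 0.0519263 mg/mL = 12.50593 mg
Stage 2: 600 mL/hr × 5.9 hr = 3540 mL → 3540 mL × 0.0519263 mg/mL = 183.8191 mg
Stage 3: 476.9 mL/hr × 7.1 hr = 3385.99 mL → 3385.99 mL × 0.0519263 mg/mL = 175.8219 mg
Total = 12.50593 + 183.8191 + 175.8219 = 372.147 mg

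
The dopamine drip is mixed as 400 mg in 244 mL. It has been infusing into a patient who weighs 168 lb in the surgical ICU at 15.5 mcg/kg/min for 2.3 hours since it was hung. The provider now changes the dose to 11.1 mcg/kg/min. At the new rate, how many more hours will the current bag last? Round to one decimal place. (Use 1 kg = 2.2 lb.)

4.7 hours

Initial rate:
Weight = 168 lb ÷ 2.2 lb/kg = 76.36364 kg
Dose = 15.5 mcg/kg/min × 76.36364 kg = 1183.636 mcg/min
1183.636 mcg/min × 60 min/hr = 71018.18 mcg/hr
Concentration = 400 mg ÷ 244 mL = 1.639344 mg/mL = 1639.344 mcg/mL
Rate = 71018.18 mcg/hr ÷ 1639.344 mcg/mL = 43.32109 mL/hr
Volume infused so far = 43.32109 mL/hr × 2.3 hr = 99.63851 mL
Volume remaining = 244 − 99.63851 = 144.3615 mL
New rate:
Dose = 11.1 mcg/kg/min × 76.36364 kg = 847.6364 mcg/min
847.6364 mcg/min × 60 min/hr = 50858.18 mcg/hr
Rate = 50858.18 mcg/hr ÷ 1639.344 mcg/mL = 31.02349 mL/hr
Time remaining = 144.3615 mL ÷ 31.02349 mL/hr = 4.653296 hr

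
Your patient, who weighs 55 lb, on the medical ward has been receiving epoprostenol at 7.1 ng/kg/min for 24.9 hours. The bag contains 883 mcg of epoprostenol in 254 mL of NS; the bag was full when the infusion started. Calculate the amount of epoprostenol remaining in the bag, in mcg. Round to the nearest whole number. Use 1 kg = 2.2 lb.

Weight = 55 lb ÷ 2.2 lb/kg = 25 kg
Dose = 7.1 ng/kg/min × 25 kg = 177.5 ng/min
177.5 ng/min × 60 min/hr = 10650 ng/hr
Concentration = 883 mcg ÷ 254 mL = 3.476378 mcg/mL = 3476.378 ng/mL
Rate = 10650 ng/hr ÷ 3476.378 ng/mL = 3.063533 mL/hr
Volume infused = 3.063533 mL/hr × 24.9 hr = 76.28198 mL
Volume remaining = 254 − 76.28198 = 177.718 mL
Drug remaining = 177.718 mL × 3476.378 ng/mL = 617815 ng = 617.815 mcg

618 mcg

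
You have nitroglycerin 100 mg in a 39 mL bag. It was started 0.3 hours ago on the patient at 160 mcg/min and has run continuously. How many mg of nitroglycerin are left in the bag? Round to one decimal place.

160 mcg/min × 60 min/hr = 9600 mcg/hr
Concentration = 100 mg ÷ 39 mL = 2.564103 mg/mL = 2564.103 mcg/mL
Rate = 9600 mcg/hr ÷ 2564.103 mcg/mL = 3.744 mL/hr
Volume infused = 3.744 mL/hr × 0.3 hr = 1.1232 mL
Volume remaining = 39 − 1.1232 = 37.8768 mL
Drug remaining = 37.8768 mL × 2564.103 mcg/mL = 97120 mcg = 97.12 mg

97.1 mg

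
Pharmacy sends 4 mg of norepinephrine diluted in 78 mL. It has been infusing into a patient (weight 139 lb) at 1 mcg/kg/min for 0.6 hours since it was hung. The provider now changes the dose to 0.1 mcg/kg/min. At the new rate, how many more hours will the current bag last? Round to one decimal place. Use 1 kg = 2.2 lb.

Initial rate:
Weight = 139 lb ÷ 2.2 lb/kg = 63.18182 kg
Dose = 1 mcg/kg/min × 63.18182 kg = 63.18182 mcg/min
63.18182 mcg/min × 60 min/hr = 3790.909 mcg/hr
Concentration = 4 mg ÷ 78 mL = 0.05128205 mg/mL = 51.28205 mcg/mL
Rate = 3790.909 mcg/hr ÷ 51.28205 mcg/mL = 73.92273 mL/hr
Volume infused so far = 73.92273 mL/hr × 0.6 hr = 44.35364 mL
Volume remaining = 78 − 44.35364 = 33.64636 mL
New rate:
Dose = 0.1 mcg/kg/min × 63.18182 kg = 6.318182 mcg/min
6.318182 mcg/min × 60 min/hr = 379.0909 mcg/hr
Rate = 379.0909 mcg/hr ÷ 51.28205 mcg/mL = 7.392273 mL/hr
Time remaining = 33.64636 mL ÷ 7.392273 mL/hr = 4.551559 hr

4.6 hours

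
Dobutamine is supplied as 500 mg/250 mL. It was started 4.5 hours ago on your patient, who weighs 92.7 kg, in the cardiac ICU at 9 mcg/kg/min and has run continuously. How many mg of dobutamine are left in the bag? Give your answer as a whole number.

275 mg

Dose = 9 mcg/kg/min × 92.7 kg = 834.3 mcg/min
834.3 mcg/min × 60 min/hr = 50058 mcg/hr
Concentration = 500 mg ÷ 250 mL = 2 mg/mL = 2000 mcg/mL
Rate = 50058 mcg/hr ÷ 2000 mcg/mL = 25.029 mL/hr
Volume infused = 25.029 mL/hr × 4.5 hr = 112.6305 mL
Volume remaining = 250 − 112.6305 = 137.3695 mL
Drug remaining = 137.3695 mL × 2000 mcg/mL = 274739 mcg = 274.739 mg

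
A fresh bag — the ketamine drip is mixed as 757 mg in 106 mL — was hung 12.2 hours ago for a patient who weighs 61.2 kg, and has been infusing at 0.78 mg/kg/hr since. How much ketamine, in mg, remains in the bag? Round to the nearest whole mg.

175 mg

Dose = 0.78 mg/kg/hr × 61.2 kg = 47.736 mg/hr
Concentration = 757 mg ÷ 106 mL = 7.141509 mg/mL
Rate = 47.736 mg/hr ÷ 7.141509 mg/mL = 6.684301 mL/hr
Volume infused = 6.684301 mL/hr × 12.2 hr = 81.54847 mL
Volume remaining = 106 − 81.54847 = 24.45153 mL
Drug remaining = 24.45153 mL × 7.141509 mg/mL = 174.6208 mg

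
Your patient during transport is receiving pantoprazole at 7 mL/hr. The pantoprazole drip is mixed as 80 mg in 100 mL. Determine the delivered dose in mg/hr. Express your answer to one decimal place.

Concentration = 80 mg ÷ 100 mL = 0.8 mg/mL
Drug rate = 7 mL/hr × 0.8 mg/mL = 5.6 mg/hr

5.6 mg/hr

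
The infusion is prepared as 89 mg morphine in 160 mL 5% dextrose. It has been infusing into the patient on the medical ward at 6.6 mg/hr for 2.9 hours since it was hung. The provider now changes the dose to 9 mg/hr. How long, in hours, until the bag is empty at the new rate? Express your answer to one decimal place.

7.8 hours

Initial rate:
Concentration = 89 mg ÷ 160 mL = 0.55625 mg/mL
Rate = 6.6 mg/hr ÷ 0.55625 mg/mL = 11.86517 mL/hr
Volume infused so far = 11.86517 mL/hr × 2.9 hr = 34.40899 mL
Volume remaining = 160 − 34.40899 = 125.591 mL
New rate:
Rate = 9 mg/hr ÷ 0.55625 mg/mL = 16.17978 mL/hr
Time remaining = 125.591 mL ÷ 16.17978 mL/hr = 7.762222 hr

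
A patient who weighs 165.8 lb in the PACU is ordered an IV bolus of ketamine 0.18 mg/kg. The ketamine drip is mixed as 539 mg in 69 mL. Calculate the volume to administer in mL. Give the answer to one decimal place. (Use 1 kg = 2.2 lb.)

Weight = 165.8 lb ÷ 2.2 lb/kg = 75.36364 kg
Dose = 0.18 mg/kg × 75.36364 kg = 13.56545 mg
Concentration = 539 mg ÷ 69 mL = 7.811594 mg/mL
Volume = 13.56545 mg ÷ 7.811594 mg/mL = 1.73658 mL

1.7 mL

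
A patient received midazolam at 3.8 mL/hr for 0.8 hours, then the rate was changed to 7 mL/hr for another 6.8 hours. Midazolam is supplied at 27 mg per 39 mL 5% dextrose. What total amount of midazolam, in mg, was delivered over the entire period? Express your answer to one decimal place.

Concentration = 27 mg ÷ 39 mL = 0.6923077 mg/mL
Stage 1: 3.8 mL/hr × 0.8 hr = 3.04 mL → 3.04 mL × 0.6923077 mg/mL = 2.104615 mg
Stage 2: 7 mL/hr × 6.8 hr = 47.6 mL → 47.6 mL × 0.6923077 mg/mL = 32.95385 mg
Total = 2.104615 + 32.95385 = 35.05846 mg

35.1 mg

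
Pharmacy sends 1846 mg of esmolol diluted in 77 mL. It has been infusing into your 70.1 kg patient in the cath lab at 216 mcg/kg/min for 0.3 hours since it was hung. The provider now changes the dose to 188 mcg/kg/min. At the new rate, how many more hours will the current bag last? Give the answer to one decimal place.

Initial rate:
Dose = 216 mcg/kg/min × 70.1 kg = 15141.6 mcg/min
15141.6 mcg/min × 60 min/hr = 908496 mcg/hr
Concentration = 1846 mg ÷ 77 mL = 23.97403 mg/mL = 23974.03 mcg/mL
Rate = 908496 mcg/hr ÷ 23974.03 mcg/mL = 37.89501 mL/hr
Volume infused so far = 37.89501 mL/hr × 0.3 hr = 11.3685 mL
Volume remaining = 77 − 11.3685 = 65.6315 mL
New rate:
Dose = 188 mcg/kg/min × 70.1 kg = 13178.8 mcg/min
13178.8 mcg/min × 60 min/hr = 790728 mcg/hr
Rate = 790728 mcg/hr ÷ 23974.03 mcg/mL = 32.9827 mL/hr
Time remaining = 65.6315 mL ÷ 32.9827 mL/hr = 1.989877 hr

2.0 hours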